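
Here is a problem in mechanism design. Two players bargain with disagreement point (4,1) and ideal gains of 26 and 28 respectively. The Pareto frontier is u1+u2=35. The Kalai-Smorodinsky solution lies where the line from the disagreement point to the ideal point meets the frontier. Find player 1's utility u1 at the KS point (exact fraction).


Step 1: At the KS point, (u1-d1)/r1 = (u2-d2)/r2 = t and u1+u2 = 35
Step 2: u1 = d1 + r1*t and u2 = d2 + r2*t, so (d1 + r1*t) + (d2 + r2*t) = 35
Step 3: t = (35 - 4 - 1)/(26 + 28) = 30/54 = 5/9
Step 4: u1 = d1 + r1*t = 4 + 26 * 5/9 = 166/9
Step 5: (Check: u2 = d2 + r2*t = 149/9; u1+u2 = 166/9 + 149/9 = 35, on the frontier.)

166/9


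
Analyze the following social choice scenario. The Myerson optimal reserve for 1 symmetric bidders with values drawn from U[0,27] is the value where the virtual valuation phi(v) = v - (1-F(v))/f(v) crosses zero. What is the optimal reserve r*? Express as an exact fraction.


Step 1: For U[0,27], F(v) = v/27 and f(v) = 1/27
Step 2: phi(v) = v - (1 - v/27)/(1/27) = v - (27 - v) = 2v - 27
Step 3: Set phi(r*) = 0: 2r* - 27 = 0
Step 4: r* = 27/2 (the number of bidders n = 1 does not enter)

27/2


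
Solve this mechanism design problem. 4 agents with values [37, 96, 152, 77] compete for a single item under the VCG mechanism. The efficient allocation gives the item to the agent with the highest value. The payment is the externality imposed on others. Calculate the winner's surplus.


Step 1: The winner is the agent with the highest value: agent 2 with value 152
Step 2: Values of other agents: [37, 96, 77]
Step 3: VCG payment = max of others' values = 96
Step 4: Surplus = 152 - 96 = 56

56


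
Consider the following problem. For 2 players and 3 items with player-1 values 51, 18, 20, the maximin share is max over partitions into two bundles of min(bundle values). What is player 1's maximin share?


Step 1: Item values = 51, 18, 20
Step 2: Enumerate all 2-bundle partitions and take the smaller bundle:
  Partition 1: {51} vs {18,20} -> bundles 51, 38; min = 38
  Partition 2: {18} vs {51,20} -> bundles 18, 71; min = 18
  Partition 3: {20} vs {51,18} -> bundles 20, 69; min = 20
Step 3: MMS = max(38, 18, 20) = 38

38


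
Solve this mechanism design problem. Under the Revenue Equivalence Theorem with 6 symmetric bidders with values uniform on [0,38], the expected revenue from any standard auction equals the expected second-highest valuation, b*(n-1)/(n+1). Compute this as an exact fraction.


Step 1: By Revenue Equivalence, expected revenue = b*(n-1)/(n+1)
Step 2: Substituting n = 6, b = 38
Step 3: Revenue = 38*(6-1)/(6+1) = 38*5/7
Step 4: Revenue = 190/7

190/7


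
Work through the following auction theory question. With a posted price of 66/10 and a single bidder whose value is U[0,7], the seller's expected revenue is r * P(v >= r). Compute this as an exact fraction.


Step 1: Posted price r = 33/5, value support [0,7]
Step 2: P(v >= r) = (7 - 33/5)/7 = 2/35
Step 3: Expected revenue = r * P(v >= r) = 33/5 * 2/35
Step 4: Revenue = 66/175

66/175


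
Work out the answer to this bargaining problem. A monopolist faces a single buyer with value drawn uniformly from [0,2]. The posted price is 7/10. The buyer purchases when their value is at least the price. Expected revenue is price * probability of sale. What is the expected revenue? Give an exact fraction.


Step 1: Posted price r = 7/10, value support [0,2]
Step 2: P(v >= r) = (2 - 7/10)/2 = 13/20
Step 3: Expected revenue = r * P(v >= r) = 7/10 * 13/20
Step 4: Revenue = 91/200

91/200


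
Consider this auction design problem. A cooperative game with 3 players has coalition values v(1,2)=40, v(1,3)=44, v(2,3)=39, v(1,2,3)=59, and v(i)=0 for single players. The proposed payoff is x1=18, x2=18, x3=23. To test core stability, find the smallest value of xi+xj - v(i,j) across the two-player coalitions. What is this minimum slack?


Step 1: Slack for coalition (1,2): x1+x2 - v12 = 36 - 40 = -4
Step 2: Slack for coalition (1,3): x1+x3 - v13 = 41 - 44 = -3
Step 3: Slack for coalition (2,3): x2+x3 - v23 = 41 - 39 = 2
Step 4: Minimum slack = min(-4, -3, 2) = -4, attained by (1,2); coalition (1,2) can block (slack < 0), so the allocation is not in the core

-4


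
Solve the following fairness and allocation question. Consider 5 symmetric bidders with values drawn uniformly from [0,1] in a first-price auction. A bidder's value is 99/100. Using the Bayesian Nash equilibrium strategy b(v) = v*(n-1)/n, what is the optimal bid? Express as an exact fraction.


Step 1: The symmetric BNE bidding function is b(v) = v * (n-1) / n
Step 2: Substitute v = 99/100 and n = 5
Step 3: b = 99/100 * 4/5
Step 4: b = 99/125

99/125


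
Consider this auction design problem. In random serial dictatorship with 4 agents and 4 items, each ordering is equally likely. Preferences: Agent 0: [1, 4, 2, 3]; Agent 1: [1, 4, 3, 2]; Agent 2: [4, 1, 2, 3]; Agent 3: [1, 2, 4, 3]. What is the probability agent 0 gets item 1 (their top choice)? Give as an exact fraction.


Step 1: Agent 0 wants item 1
Step 2: There are 24 possible orderings of agents
Step 3: In 8 orderings, agent 0 gets item 1
Step 4: Probability = 8/24 = 1/3

1/3


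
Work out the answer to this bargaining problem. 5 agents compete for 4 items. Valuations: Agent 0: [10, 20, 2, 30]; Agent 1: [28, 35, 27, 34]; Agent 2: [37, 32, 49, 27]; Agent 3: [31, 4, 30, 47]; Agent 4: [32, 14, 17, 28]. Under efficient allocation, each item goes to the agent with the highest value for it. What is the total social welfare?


Step 1: For each item, find the maximum value among all agents.
Step 2: Item 0 -> Agent 2 (value 37)
Step 3: Item 1 -> Agent 1 (value 35)
Step 4: Item 2 -> Agent 2 (value 49)
Step 5: Item 3 -> Agent 3 (value 47)
Step 6: Total welfare = 37 + 35 + 49 + 47 = 168

168


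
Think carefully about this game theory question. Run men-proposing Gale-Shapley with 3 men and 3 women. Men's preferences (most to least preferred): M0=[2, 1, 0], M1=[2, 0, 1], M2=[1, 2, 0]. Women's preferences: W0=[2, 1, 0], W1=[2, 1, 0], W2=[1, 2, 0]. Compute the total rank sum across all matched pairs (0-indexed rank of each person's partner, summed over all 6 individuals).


Step 1: Run Gale-Shapley (men propose, women hold best offer):
  M0 proposes to W2; she accepts
  M1 proposes to W2; she switches from M0
  M2 proposes to W1; she accepts
  M0 proposes to W1; rejected
  M0 proposes to W0; she accepts
Step 2: Final matching: W0-M0, W1-M2, W2-M1
Step 3: 0-indexed ranks (man's rank of his match, then woman's): 2 + 2 + 0 + 0 + 0 + 0
Step 4: Total rank sum = 4

4


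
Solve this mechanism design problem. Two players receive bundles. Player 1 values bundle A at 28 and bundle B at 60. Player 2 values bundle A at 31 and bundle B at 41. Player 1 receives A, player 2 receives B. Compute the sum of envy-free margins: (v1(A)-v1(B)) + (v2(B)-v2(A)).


Step 1: Player 1's margin = v1(A) - v1(B) = 28 - 60 = -32
Step 2: Player 2's margin = v2(B) - v2(A) = 41 - 31 = 10
Step 3: Total margin = -32 + 10 = -22

-22


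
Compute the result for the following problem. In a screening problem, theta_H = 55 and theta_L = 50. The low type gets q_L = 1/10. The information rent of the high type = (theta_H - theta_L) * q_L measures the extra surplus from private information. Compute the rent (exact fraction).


Step 1: theta_H - theta_L = 55 - 50 = 5
Step 2: Information rent = (theta_H - theta_L) * q_L
Step 3: = 5 * 1/10
Step 4: = 1/2

1/2


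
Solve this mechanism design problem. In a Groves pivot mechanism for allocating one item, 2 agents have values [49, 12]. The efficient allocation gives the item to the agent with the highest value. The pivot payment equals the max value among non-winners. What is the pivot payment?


Step 1: The efficient winner is agent 0 with value 49
Step 2: Other agents' values: [12]
Step 3: Pivot payment = max(others) = 12
Step 4: The winner pays 12

12


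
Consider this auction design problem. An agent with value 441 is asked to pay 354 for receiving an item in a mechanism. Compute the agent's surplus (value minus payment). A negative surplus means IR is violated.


Step 1: Surplus = value - payment = 441 - 354 = 87
Step 2: IR is satisfied (surplus >= 0)

87


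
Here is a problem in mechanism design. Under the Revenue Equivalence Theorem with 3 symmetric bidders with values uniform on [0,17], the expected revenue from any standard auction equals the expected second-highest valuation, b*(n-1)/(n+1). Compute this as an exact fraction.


Step 1: By Revenue Equivalence, expected revenue = b*(n-1)/(n+1)
Step 2: Substituting n = 3, b = 17
Step 3: Revenue = 17*(3-1)/(3+1) = 17*2/4
Step 4: Revenue = 34/4 = 17/2

17/2


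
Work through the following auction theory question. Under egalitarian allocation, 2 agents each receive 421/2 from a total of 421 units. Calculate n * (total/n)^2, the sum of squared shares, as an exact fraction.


Step 1: Each agent's share = 421/2
Step 2: Square of each share = (421/2)^2 = 177241/4
Step 3: Sum of squares = 2 * 177241/4 = 177241/2

177241/2


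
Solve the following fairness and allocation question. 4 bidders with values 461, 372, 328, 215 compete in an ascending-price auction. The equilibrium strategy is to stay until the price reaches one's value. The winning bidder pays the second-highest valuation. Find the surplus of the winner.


Step 1: Identify the highest value: 461
Step 2: Identify the second-highest value: 372
Step 3: The final price = second-highest value = 372
Step 4: Surplus = 461 - 372 = 89

89


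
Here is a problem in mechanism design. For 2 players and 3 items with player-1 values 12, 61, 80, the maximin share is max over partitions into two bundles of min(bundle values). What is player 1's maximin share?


Step 1: Item values = 12, 61, 80
Step 2: Enumerate all 2-bundle partitions and take the smaller bundle:
  Partition 1: {12} vs {61,80} -> bundles 12, 141; min = 12
  Partition 2: {61} vs {12,80} -> bundles 61, 92; min = 61
  Partition 3: {80} vs {12,61} -> bundles 80, 73; min = 73
Step 3: MMS = max(12, 61, 73) = 73

73


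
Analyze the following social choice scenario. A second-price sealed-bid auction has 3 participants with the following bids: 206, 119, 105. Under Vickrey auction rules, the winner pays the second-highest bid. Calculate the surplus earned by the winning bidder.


Step 1: Sort bids in descending order: 206, 119, 105
Step 2: The winning bid is the highest: 206
Step 3: The payment equals the second-highest bid: 119
Step 4: Surplus = winner's bid - payment = 206 - 119 = 87

87


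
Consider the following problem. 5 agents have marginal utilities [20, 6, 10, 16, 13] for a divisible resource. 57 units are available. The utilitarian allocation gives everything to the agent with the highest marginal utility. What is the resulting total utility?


Step 1: The marginal utilities are [20, 6, 10, 16, 13]
Step 2: The highest marginal utility is 20
Step 3: All 57 units go to that agent
Step 4: Total utility = 20 * 57 = 1140

1140


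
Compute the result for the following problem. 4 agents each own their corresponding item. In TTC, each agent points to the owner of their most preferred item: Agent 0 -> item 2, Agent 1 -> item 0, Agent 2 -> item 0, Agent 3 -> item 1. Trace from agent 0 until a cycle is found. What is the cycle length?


Step 1: Trace the pointer graph from agent 0: 0 -> 2 -> 0
Step 2: A cycle is detected when we revisit agent 0
Step 3: The cycle is: 0 -> 2 -> 0
Step 4: Cycle length = 2

2


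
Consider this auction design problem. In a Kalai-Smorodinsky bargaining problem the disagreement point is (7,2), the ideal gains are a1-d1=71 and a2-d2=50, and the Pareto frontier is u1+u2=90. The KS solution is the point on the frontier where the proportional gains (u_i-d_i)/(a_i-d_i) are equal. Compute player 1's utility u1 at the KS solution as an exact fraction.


Step 1: At the KS point, (u1-d1)/r1 = (u2-d2)/r2 = t and u1+u2 = 90
Step 2: u1 = d1 + r1*t and u2 = d2 + r2*t, so (d1 + r1*t) + (d2 + r2*t) = 90
Step 3: t = (90 - 7 - 2)/(71 + 50) = 81/121
Step 4: u1 = d1 + r1*t = 7 + 71 * 81/121 = 6598/121
Step 5: (Check: u2 = d2 + r2*t = 4292/121; u1+u2 = 6598/121 + 4292/121 = 90, on the frontier.)

6598/121


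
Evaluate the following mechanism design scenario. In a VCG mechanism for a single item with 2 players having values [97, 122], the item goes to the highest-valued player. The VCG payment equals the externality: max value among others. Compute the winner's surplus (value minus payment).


Step 1: The winner is the agent with the highest value: agent 1 with value 122
Step 2: Values of other agents: [97]
Step 3: VCG payment = max of others' values = 97
Step 4: Surplus = 122 - 97 = 25

25


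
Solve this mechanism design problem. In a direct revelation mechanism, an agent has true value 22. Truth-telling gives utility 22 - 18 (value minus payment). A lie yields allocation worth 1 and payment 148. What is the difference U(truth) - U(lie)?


Step 1: U(truth) = value - payment = 22 - 18 = 4
Step 2: U(lie) = allocation - payment = 1 - 148 = -147
Step 3: IC gap = 4 - (-147) = 151

151


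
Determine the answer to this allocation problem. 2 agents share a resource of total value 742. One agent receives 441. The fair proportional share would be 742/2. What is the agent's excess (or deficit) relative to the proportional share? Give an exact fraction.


Step 1: Proportional share = 742/2 = 371
Step 2: Agent's actual allocation = 441
Step 3: Excess = 441 - 371 = 70

70


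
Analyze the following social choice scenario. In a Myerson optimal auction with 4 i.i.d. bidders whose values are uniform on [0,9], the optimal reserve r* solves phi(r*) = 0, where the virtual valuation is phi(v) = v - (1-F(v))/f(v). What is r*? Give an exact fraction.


Step 1: For U[0,9], F(v) = v/9 and f(v) = 1/9
Step 2: phi(v) = v - (1 - v/9)/(1/9) = v - (9 - v) = 2v - 9
Step 3: Set phi(r*) = 0: 2r* - 9 = 0
Step 4: r* = 9/2 (the number of bidders n = 4 does not enter)

9/2


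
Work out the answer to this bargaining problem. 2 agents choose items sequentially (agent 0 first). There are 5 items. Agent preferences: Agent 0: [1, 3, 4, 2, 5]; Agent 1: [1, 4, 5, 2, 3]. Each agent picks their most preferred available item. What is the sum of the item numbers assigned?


Step 1: Agent 0 picks item 1
Step 2: Agent 1 picks item 4
Step 3: Sum = 1 + 4 = 5

5


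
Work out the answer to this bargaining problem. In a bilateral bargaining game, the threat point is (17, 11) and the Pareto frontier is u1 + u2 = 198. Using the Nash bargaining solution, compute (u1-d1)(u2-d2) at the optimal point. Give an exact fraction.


Step 1: The Nash solution splits surplus symmetrically above the disagreement point
Step 2: u1 = (total + d1 - d2)/2 = (198 + 17 - 11)/2 = 102
Step 3: u2 = (total - d1 + d2)/2 = (198 - 17 + 11)/2 = 96
Step 4: Nash product = (102 - 17) * (96 - 11)
Step 5: = 85 * 85 = 7225

7225


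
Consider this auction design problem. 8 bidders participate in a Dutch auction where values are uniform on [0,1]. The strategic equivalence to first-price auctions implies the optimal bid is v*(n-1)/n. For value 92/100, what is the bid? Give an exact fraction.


Step 1: Dutch auctions are strategically equivalent to first-price auctions
Step 2: The equilibrium bid is b(v) = v*(n-1)/n
Step 3: b = 23/25 * 7/8
Step 4: b = 161/200

161/200


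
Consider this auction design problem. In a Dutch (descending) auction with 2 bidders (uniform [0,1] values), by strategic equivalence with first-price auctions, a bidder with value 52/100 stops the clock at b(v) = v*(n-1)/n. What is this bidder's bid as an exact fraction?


Step 1: Dutch auctions are strategically equivalent to first-price auctions
Step 2: The equilibrium bid is b(v) = v*(n-1)/n
Step 3: b = 13/25 * 1/2
Step 4: b = 13/50

13/50


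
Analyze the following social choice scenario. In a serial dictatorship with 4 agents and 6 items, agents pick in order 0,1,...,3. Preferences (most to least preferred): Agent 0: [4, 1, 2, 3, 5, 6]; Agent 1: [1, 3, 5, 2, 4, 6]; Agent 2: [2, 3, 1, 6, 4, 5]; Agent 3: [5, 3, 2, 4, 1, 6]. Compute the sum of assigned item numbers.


Step 1: Agent 0 picks item 4
Step 2: Agent 1 picks item 1
Step 3: Agent 2 picks item 2
Step 4: Agent 3 picks item 5
Step 5: Sum = 4 + 1 + 2 + 5 = 12

12


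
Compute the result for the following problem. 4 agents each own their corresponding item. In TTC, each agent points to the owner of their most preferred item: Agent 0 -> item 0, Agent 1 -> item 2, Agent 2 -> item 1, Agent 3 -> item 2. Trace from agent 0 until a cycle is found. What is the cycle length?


Step 1: Trace the pointer graph from agent 0: 0 -> 0
Step 2: A cycle is detected when we revisit agent 0
Step 3: The cycle is: 0 -> 0
Step 4: Cycle length = 1

1


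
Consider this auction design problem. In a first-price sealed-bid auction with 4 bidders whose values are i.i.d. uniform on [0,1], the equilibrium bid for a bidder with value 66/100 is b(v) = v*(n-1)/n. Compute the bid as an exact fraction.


Step 1: The symmetric BNE bidding function is b(v) = v * (n-1) / n
Step 2: Substitute v = 33/50 and n = 4
Step 3: b = 33/50 * 3/4
Step 4: b = 99/200

99/200


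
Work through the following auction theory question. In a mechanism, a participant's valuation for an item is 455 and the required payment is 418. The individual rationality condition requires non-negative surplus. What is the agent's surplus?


Step 1: Surplus = value - payment = 455 - 418 = 37
Step 2: IR is satisfied (surplus >= 0)

37


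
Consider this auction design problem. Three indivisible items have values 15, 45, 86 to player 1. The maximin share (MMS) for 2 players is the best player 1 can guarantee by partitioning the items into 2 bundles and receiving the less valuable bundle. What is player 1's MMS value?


Step 1: Item values = 15, 45, 86
Step 2: Enumerate all 2-bundle partitions and take the smaller bundle:
  Partition 1: {15} vs {45,86} -> bundles 15, 131; min = 15
  Partition 2: {45} vs {15,86} -> bundles 45, 101; min = 45
  Partition 3: {86} vs {15,45} -> bundles 86, 60; min = 60
Step 3: MMS = max(15, 45, 60) = 60

60


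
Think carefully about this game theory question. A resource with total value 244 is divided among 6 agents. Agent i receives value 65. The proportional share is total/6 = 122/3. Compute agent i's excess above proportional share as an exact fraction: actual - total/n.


Step 1: Proportional share = 244/6 = 122/3
Step 2: Agent's actual allocation = 65
Step 3: Excess = 65 - 122/3 = 73/3

73/3


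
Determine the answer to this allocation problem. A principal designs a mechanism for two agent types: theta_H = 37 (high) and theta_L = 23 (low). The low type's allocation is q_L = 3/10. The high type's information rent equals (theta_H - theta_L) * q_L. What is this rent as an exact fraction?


Step 1: theta_H - theta_L = 37 - 23 = 14
Step 2: Information rent = (theta_H - theta_L) * q_L
Step 3: = 14 * 3/10
Step 4: = 21/5

21/5


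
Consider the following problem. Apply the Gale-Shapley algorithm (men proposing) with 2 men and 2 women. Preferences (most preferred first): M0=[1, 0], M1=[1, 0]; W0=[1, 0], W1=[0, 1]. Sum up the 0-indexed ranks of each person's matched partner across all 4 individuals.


Step 1: Run Gale-Shapley (men propose, women hold best offer):
  M0 proposes to W1; she accepts
  M1 proposes to W1; rejected
  M1 proposes to W0; she accepts
Step 2: Final matching: W0-M1, W1-M0
Step 3: 0-indexed ranks (man's rank of his match, then woman's): 1 + 0 + 0 + 0
Step 4: Total rank sum = 1

1


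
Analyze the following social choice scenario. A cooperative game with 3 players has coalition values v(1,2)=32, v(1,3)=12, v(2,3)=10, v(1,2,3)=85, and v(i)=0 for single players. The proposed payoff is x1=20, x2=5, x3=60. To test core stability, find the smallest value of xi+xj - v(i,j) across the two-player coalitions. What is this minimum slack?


Step 1: Slack for coalition (1,2): x1+x2 - v12 = 25 - 32 = -7
Step 2: Slack for coalition (1,3): x1+x3 - v13 = 80 - 12 = 68
Step 3: Slack for coalition (2,3): x2+x3 - v23 = 65 - 10 = 55
Step 4: Minimum slack = min(-7, 68, 55) = -7, attained by (1,2); coalition (1,2) can block (slack < 0), so the allocation is not in the core

-7


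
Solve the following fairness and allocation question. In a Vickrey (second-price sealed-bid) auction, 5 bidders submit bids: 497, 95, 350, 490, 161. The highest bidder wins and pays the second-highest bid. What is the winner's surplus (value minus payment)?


Step 1: Sort bids in descending order: 497, 490, 350, 161, 95
Step 2: The winning bid is the highest: 497
Step 3: The payment equals the second-highest bid: 490
Step 4: Surplus = winner's bid - payment = 497 - 490 = 7

7


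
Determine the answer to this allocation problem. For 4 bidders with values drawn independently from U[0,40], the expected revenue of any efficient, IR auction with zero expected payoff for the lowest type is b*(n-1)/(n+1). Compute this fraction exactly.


Step 1: By Revenue Equivalence, expected revenue = b*(n-1)/(n+1)
Step 2: Substituting n = 4, b = 40
Step 3: Revenue = 40*(4-1)/(4+1) = 40*3/5
Step 4: Revenue = 120/5 = 24

24


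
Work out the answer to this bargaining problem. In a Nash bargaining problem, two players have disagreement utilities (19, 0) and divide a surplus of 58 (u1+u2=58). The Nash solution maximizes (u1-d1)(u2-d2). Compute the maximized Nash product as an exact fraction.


Step 1: The Nash solution splits surplus symmetrically above the disagreement point
Step 2: u1 = (total + d1 - d2)/2 = (58 + 19 - 0)/2 = 77/2
Step 3: u2 = (total - d1 + d2)/2 = (58 - 19 + 0)/2 = 39/2
Step 4: Nash product = (77/2 - 19) * (39/2 - 0)
Step 5: = 39/2 * 39/2 = 1521/4

1521/4


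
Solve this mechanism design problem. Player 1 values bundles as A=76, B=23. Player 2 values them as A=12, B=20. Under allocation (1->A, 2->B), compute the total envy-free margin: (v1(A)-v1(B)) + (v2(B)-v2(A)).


Step 1: Player 1's margin = v1(A) - v1(B) = 76 - 23 = 53
Step 2: Player 2's margin = v2(B) - v2(A) = 20 - 12 = 8
Step 3: Total margin = 53 + 8 = 61

61


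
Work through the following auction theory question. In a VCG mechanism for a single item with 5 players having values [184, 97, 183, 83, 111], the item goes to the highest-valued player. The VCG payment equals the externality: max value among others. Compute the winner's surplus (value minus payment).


Step 1: The winner is the agent with the highest value: agent 0 with value 184
Step 2: Values of other agents: [97, 183, 83, 111]
Step 3: VCG payment = max of others' values = 183
Step 4: Surplus = 184 - 183 = 1

1


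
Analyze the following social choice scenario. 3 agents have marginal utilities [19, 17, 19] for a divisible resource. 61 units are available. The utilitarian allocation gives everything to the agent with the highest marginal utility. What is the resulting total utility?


Step 1: The marginal utilities are [19, 17, 19]
Step 2: The highest marginal utility is 19
Step 3: All 61 units go to that agent
Step 4: Total utility = 19 * 61 = 1159

1159


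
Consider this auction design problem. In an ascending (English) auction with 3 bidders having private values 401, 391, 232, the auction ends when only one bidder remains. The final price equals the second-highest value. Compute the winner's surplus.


Step 1: Identify the highest value: 401
Step 2: Identify the second-highest value: 391
Step 3: The final price = second-highest value = 391
Step 4: Surplus = 401 - 391 = 10

10


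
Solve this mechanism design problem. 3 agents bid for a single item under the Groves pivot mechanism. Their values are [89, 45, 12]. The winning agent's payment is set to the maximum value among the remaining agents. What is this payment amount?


Step 1: The efficient winner is agent 0 with value 89
Step 2: Other agents' values: [45, 12]
Step 3: Pivot payment = max(others) = 45
Step 4: The winner pays 45

45


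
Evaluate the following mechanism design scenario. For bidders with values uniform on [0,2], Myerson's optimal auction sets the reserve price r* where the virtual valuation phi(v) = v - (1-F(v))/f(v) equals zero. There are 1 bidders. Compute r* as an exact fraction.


Step 1: For U[0,2], F(v) = v/2 and f(v) = 1/2
Step 2: phi(v) = v - (1 - v/2)/(1/2) = v - (2 - v) = 2v - 2
Step 3: Set phi(r*) = 0: 2r* - 2 = 0
Step 4: r* = 2/2 = 1 (the number of bidders n = 1 does not enter)

1


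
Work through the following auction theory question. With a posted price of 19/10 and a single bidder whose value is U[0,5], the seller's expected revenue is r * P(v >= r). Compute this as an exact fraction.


Step 1: Posted price r = 19/10, value support [0,5]
Step 2: P(v >= r) = (5 - 19/10)/5 = 31/50
Step 3: Expected revenue = r * P(v >= r) = 19/10 * 31/50
Step 4: Revenue = 589/500

589/500


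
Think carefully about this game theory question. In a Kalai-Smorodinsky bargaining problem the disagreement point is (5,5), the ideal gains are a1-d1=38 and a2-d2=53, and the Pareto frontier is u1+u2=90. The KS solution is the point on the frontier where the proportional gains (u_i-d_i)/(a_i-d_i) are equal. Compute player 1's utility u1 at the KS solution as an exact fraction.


Step 1: At the KS point, (u1-d1)/r1 = (u2-d2)/r2 = t and u1+u2 = 90
Step 2: u1 = d1 + r1*t and u2 = d2 + r2*t, so (d1 + r1*t) + (d2 + r2*t) = 90
Step 3: t = (90 - 5 - 5)/(38 + 53) = 80/91
Step 4: u1 = d1 + r1*t = 5 + 38 * 80/91 = 3495/91
Step 5: (Check: u2 = d2 + r2*t = 4695/91; u1+u2 = 3495/91 + 4695/91 = 90, on the frontier.)

3495/91


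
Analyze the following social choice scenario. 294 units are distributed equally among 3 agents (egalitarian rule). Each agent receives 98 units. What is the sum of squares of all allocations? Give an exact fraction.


Step 1: Each agent's share = 294/3 = 98
Step 2: Square of each share = (98)^2 = 9604
Step 3: Sum of squares = 3 * 9604 = 28812

28812


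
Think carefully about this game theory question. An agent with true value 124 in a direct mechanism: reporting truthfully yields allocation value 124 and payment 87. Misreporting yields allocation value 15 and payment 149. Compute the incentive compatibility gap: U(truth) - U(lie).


Step 1: U(truth) = value - payment = 124 - 87 = 37
Step 2: U(lie) = allocation - payment = 15 - 149 = -134
Step 3: IC gap = 37 - (-134) = 171

171


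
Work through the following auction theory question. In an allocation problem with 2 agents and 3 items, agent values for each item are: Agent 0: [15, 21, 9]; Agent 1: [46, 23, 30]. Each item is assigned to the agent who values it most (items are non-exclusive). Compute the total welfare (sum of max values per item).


Step 1: For each item, find the maximum value among all agents.
Step 2: Item 0 -> Agent 1 (value 46)
Step 3: Item 1 -> Agent 1 (value 23)
Step 4: Item 2 -> Agent 1 (value 30)
Step 5: Total welfare = 46 + 23 + 30 = 99

99


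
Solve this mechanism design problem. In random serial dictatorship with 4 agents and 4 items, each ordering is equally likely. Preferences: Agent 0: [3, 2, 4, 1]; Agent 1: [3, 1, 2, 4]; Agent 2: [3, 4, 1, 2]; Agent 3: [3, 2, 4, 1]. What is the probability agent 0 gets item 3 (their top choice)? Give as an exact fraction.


Step 1: Agent 0 wants item 3
Step 2: There are 24 possible orderings of agents
Step 3: In 6 orderings, agent 0 gets item 3
Step 4: Probability = 6/24 = 1/4

1/4


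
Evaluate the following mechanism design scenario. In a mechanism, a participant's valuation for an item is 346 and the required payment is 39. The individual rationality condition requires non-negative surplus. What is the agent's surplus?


Step 1: Surplus = value - payment = 346 - 39 = 307
Step 2: IR is satisfied (surplus >= 0)

307


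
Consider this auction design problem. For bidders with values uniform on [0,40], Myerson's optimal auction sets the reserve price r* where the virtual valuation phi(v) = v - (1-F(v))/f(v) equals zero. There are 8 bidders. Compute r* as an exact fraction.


Step 1: For U[0,40], F(v) = v/40 and f(v) = 1/40
Step 2: phi(v) = v - (1 - v/40)/(1/40) = v - (40 - v) = 2v - 40
Step 3: Set phi(r*) = 0: 2r* - 40 = 0
Step 4: r* = 40/2 = 20 (the number of bidders n = 8 does not enter)

20


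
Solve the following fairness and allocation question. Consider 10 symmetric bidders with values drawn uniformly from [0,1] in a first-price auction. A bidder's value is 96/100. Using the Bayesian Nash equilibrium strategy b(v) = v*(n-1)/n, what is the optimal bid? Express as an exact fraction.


Step 1: The symmetric BNE bidding function is b(v) = v * (n-1) / n
Step 2: Substitute v = 24/25 and n = 10
Step 3: b = 24/25 * 9/10
Step 4: b = 108/125

108/125


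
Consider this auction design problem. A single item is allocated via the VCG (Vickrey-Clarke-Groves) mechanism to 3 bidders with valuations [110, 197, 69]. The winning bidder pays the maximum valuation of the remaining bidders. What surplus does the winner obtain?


Step 1: The winner is the agent with the highest value: agent 1 with value 197
Step 2: Values of other agents: [110, 69]
Step 3: VCG payment = max of others' values = 110
Step 4: Surplus = 197 - 110 = 87

87


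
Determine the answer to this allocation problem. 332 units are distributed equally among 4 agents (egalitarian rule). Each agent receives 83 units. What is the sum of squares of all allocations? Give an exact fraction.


Step 1: Each agent's share = 332/4 = 83
Step 2: Square of each share = (83)^2 = 6889
Step 3: Sum of squares = 4 * 6889 = 27556

27556


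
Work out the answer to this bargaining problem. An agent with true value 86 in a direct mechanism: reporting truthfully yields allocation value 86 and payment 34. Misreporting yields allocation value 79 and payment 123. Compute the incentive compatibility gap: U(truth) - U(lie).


Step 1: U(truth) = value - payment = 86 - 34 = 52
Step 2: U(lie) = allocation - payment = 79 - 123 = -44
Step 3: IC gap = 52 - (-44) = 96

96


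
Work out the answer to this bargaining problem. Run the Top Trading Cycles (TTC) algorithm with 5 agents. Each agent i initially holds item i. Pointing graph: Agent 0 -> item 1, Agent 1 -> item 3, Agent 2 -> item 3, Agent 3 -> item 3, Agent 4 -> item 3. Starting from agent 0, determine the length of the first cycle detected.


Step 1: Trace the pointer graph from agent 0: 0 -> 1 -> 3 -> 3
Step 2: A cycle is detected when we revisit agent 3
Step 3: The cycle is: 3 -> 3
Step 4: Cycle length = 1

1


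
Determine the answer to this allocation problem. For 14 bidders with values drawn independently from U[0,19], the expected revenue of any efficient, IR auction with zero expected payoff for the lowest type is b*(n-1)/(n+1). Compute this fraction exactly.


Step 1: By Revenue Equivalence, expected revenue = b*(n-1)/(n+1)
Step 2: Substituting n = 14, b = 19
Step 3: Revenue = 19*(14-1)/(14+1) = 19*13/15
Step 4: Revenue = 247/15

247/15


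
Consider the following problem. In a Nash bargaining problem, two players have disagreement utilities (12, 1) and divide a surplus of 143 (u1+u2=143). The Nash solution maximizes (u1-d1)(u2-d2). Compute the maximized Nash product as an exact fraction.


Step 1: The Nash solution splits surplus symmetrically above the disagreement point
Step 2: u1 = (total + d1 - d2)/2 = (143 + 12 - 1)/2 = 77
Step 3: u2 = (total - d1 + d2)/2 = (143 - 12 + 1)/2 = 66
Step 4: Nash product = (77 - 12) * (66 - 1)
Step 5: = 65 * 65 = 4225

4225


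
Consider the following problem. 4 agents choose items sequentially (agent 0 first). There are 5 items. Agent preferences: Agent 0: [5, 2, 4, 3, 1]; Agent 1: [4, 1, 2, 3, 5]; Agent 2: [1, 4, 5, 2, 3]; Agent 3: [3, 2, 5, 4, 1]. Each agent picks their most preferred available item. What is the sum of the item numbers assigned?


Step 1: Agent 0 picks item 5
Step 2: Agent 1 picks item 4
Step 3: Agent 2 picks item 1
Step 4: Agent 3 picks item 3
Step 5: Sum = 5 + 4 + 1 + 3 = 13

13


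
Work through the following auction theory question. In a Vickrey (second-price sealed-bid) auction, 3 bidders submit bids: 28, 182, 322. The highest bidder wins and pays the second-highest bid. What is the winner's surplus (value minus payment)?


Step 1: Sort bids in descending order: 322, 182, 28
Step 2: The winning bid is the highest: 322
Step 3: The payment equals the second-highest bid: 182
Step 4: Surplus = winner's bid - payment = 322 - 182 = 140

140


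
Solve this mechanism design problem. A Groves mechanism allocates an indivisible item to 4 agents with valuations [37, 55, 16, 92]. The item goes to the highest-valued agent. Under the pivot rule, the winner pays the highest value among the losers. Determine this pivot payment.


Step 1: The efficient winner is agent 3 with value 92
Step 2: Other agents' values: [37, 55, 16]
Step 3: Pivot payment = max(others) = 55
Step 4: The winner pays 55

55


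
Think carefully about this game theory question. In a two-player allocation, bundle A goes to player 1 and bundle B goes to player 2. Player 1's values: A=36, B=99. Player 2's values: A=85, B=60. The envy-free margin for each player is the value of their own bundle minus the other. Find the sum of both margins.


Step 1: Player 1's margin = v1(A) - v1(B) = 36 - 99 = -63
Step 2: Player 2's margin = v2(B) - v2(A) = 60 - 85 = -25
Step 3: Total margin = -63 + -25 = -88

-88


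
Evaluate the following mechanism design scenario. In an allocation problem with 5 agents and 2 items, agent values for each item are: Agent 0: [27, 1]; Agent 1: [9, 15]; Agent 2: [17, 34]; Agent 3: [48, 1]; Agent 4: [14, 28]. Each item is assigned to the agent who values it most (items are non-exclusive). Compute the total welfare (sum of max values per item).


Step 1: For each item, find the maximum value among all agents.
Step 2: Item 0 -> Agent 3 (value 48)
Step 3: Item 1 -> Agent 2 (value 34)
Step 4: Total welfare = 48 + 34 = 82

82


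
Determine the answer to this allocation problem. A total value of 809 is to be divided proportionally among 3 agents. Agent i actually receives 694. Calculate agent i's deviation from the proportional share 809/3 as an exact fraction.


Step 1: Proportional share = 809/3
Step 2: Agent's actual allocation = 694
Step 3: Excess = 694 - 809/3 = 1273/3

1273/3


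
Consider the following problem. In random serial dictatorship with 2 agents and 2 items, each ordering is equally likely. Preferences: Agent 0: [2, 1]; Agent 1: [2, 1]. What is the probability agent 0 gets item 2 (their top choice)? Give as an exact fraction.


Step 1: Agent 0 wants item 2
Step 2: There are 2 possible orderings of agents
Step 3: In 1 orderings, agent 0 gets item 2
Step 4: Probability = 1/2

1/2


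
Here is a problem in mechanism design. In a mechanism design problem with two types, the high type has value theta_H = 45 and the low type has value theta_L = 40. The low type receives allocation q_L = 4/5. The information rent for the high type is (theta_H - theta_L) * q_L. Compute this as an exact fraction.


Step 1: theta_H - theta_L = 45 - 40 = 5
Step 2: Information rent = (theta_H - theta_L) * q_L
Step 3: = 5 * 4/5
Step 4: = 4

4


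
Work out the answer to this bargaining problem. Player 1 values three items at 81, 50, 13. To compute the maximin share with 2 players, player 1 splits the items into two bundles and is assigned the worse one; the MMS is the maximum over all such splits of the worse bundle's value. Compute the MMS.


Step 1: Item values = 81, 50, 13
Step 2: Enumerate all 2-bundle partitions and take the smaller bundle:
  Partition 1: {81} vs {50,13} -> bundles 81, 63; min = 63
  Partition 2: {50} vs {81,13} -> bundles 50, 94; min = 50
  Partition 3: {13} vs {81,50} -> bundles 13, 131; min = 13
Step 3: MMS = max(63, 50, 13) = 63

63


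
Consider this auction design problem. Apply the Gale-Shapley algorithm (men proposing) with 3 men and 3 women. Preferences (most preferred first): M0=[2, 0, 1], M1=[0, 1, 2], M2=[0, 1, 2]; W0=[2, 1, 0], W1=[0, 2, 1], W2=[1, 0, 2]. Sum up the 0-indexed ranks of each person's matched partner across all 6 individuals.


Step 1: Run Gale-Shapley (men propose, women hold best offer):
  M0 proposes to W2; she accepts
  M1 proposes to W0; she accepts
  M2 proposes to W0; she switches from M1
  M1 proposes to W1; she accepts
Step 2: Final matching: W0-M2, W1-M1, W2-M0
Step 3: 0-indexed ranks (man's rank of his match, then woman's): 0 + 0 + 1 + 2 + 0 + 1
Step 4: Total rank sum = 4

4


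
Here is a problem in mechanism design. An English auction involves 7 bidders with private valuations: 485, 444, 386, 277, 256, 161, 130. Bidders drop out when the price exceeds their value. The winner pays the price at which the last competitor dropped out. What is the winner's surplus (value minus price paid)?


Step 1: Identify the highest value: 485
Step 2: Identify the second-highest value: 444
Step 3: The final price = second-highest value = 444
Step 4: Surplus = 485 - 444 = 41

41


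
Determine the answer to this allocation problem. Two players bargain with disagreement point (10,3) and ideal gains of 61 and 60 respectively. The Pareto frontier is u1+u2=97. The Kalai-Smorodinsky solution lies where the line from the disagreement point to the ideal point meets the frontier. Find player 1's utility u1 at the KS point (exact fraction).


Step 1: At the KS point, (u1-d1)/r1 = (u2-d2)/r2 = t and u1+u2 = 97
Step 2: u1 = d1 + r1*t and u2 = d2 + r2*t, so (d1 + r1*t) + (d2 + r2*t) = 97
Step 3: t = (97 - 10 - 3)/(61 + 60) = 84/121
Step 4: u1 = d1 + r1*t = 10 + 61 * 84/121 = 6334/121
Step 5: (Check: u2 = d2 + r2*t = 5403/121; u1+u2 = 6334/121 + 5403/121 = 97, on the frontier.)

6334/121


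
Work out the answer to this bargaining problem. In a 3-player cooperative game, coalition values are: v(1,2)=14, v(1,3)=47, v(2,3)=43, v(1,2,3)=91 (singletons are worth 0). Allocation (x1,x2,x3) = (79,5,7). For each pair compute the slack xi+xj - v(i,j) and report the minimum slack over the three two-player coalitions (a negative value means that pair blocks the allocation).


Step 1: Slack for coalition (1,2): x1+x2 - v12 = 84 - 14 = 70
Step 2: Slack for coalition (1,3): x1+x3 - v13 = 86 - 47 = 39
Step 3: Slack for coalition (2,3): x2+x3 - v23 = 12 - 43 = -31
Step 4: Minimum slack = min(70, 39, -31) = -31, attained by (2,3); coalition (2,3) can block (slack < 0), so the allocation is not in the core

-31


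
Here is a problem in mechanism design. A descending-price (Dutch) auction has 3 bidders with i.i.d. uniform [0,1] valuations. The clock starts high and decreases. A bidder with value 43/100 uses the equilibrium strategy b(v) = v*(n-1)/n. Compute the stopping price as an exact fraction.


Step 1: Dutch auctions are strategically equivalent to first-price auctions
Step 2: The equilibrium bid is b(v) = v*(n-1)/n
Step 3: b = 43/100 * 2/3
Step 4: b = 43/150

43/150


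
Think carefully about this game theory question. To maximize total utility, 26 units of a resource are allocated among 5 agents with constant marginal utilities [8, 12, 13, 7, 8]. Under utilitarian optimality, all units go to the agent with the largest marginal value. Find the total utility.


Step 1: The marginal utilities are [8, 12, 13, 7, 8]
Step 2: The highest marginal utility is 13
Step 3: All 26 units go to that agent
Step 4: Total utility = 13 * 26 = 338

338


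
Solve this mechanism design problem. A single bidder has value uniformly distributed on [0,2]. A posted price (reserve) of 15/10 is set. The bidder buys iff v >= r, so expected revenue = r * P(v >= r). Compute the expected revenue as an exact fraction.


Step 1: Posted price r = 3/2, value support [0,2]
Step 2: P(v >= r) = (2 - 3/2)/2 = 1/4
Step 3: Expected revenue = r * P(v >= r) = 3/2 * 1/4
Step 4: Revenue = 3/8

3/8


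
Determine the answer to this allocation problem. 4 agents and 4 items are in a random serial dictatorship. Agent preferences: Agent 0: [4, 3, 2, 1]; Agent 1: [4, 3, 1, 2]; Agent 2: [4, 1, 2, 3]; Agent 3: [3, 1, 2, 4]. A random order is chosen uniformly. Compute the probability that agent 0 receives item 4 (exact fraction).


Step 1: Agent 0 wants item 4
Step 2: There are 24 possible orderings of agents
Step 3: In 8 orderings, agent 0 gets item 4
Step 4: Probability = 8/24 = 1/3

1/3
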